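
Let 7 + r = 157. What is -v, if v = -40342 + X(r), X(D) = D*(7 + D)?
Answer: 16792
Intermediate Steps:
r = 150 (r = -7 + 157 = 150)
v = -16792 (v = -40342 + 150*(7 + 150) = -40342 + 150*157 = -40342 + 23550 = -16792)
-v = -1*(-16792) = 16792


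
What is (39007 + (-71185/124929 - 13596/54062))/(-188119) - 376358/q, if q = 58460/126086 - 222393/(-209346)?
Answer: -15243712456585343898892784944/61806833534409606420057 ≈ -2.4663e+5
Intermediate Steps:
q = 291876891/191272462 (q = 58460*(1/126086) - 222393*(-1/209346) = 29230/63043 + 74131/69782 = 291876891/191272462 ≈ 1.5260)
(39007 + (-71185/124929 - 13596/54062))/(-188119) - 376358/q = (39007 + (-71185/124929 - 13596/54062))/(-188119) - 376358/291876891/191272462 = (39007 + (-71185*1/124929 - 13596*1/54062))*(-1/188119) - 376358*191272462/291876891 = (39007 + (-71185/124929 - 6798/27031))*(-1/188119) - 71986921253396/291876891 = (39007 - 2773469077/3376955799)*(-1/188119) - 71986921253396/291876891 = (131722141382516/3376955799)*(-1/188119) - 71986921253396/291876891 = -131722141382516/635269547952081 - 71986921253396/291876891 = -15243712456585343898892784944/61806833534409606420057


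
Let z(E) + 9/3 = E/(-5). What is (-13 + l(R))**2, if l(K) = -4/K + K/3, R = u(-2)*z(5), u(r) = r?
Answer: 4225/36 ≈ 117.36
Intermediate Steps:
z(E) = -3 - E/5 (z(E) = -3 + E/(-5) = -3 + E*(-1/5) = -3 - E/5)
R = 8 (R = -2*(-3 - 1/5*5) = -2*(-3 - 1) = -2*(-4) = 8)
l(K) = -4/K + K/3 (l(K) = -4/K + K*(1/3) = -4/K + K/3)
(-13 + l(R))**2 = (-13 + (-4/8 + (1/3)*8))**2 = (-13 + (-4*1/8 + 8/3))**2 = (-13 + (-1/2 + 8/3))**2 = (-13 + 13/6)**2 = (-65/6)**2 = 4225/36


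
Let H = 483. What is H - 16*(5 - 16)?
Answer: 659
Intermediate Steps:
H - 16*(5 - 16) = 483 - 16*(5 - 16) = 483 - 16*(-11) = 483 + 176 = 659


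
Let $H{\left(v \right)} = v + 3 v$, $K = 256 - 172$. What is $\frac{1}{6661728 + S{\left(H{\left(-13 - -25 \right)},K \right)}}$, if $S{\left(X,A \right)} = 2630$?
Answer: $\frac{1}{6664358} \approx 1.5005 \cdot 10^{-7}$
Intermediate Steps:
$K = 84$
$H{\left(v \right)} = 4 v$
$\frac{1}{6661728 + S{\left(H{\left(-13 - -25 \right)},K \right)}} = \frac{1}{6661728 + 2630} = \frac{1}{6664358}$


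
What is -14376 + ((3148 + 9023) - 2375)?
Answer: -4580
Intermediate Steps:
-14376 + ((3148 + 9023) - 2375) = -14376 + (12171 - 2375) = -14376 + 9796 = -4580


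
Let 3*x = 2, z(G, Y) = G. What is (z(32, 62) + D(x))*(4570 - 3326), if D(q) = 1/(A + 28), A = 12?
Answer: 398391/10 ≈ 39839.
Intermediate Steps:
x = ⅔ (x = (⅓)*2 = ⅔ ≈ 0.66667)
D(q) = 1/40 (D(q) = 1/(12 + 28) = 1/40)
(z(32, 62) + D(x))*(4570 - 3326) = (32 + 1/40)*(4570 - 3326) = (1281/40)*1244 = 398391/10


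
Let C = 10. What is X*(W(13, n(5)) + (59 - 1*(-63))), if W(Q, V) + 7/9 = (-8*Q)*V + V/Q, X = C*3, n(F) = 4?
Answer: -344530/39 ≈ -8834.1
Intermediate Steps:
X = 30 (X = 10*3 = 30)
W(Q, V) = -7/9 + V/Q - 8*Q*V (W(Q, V) = -7/9 + ((-8*Q)*V + V/Q) = -7/9 + (-8*Q*V + V/Q) = -7/9 + (V/Q - 8*Q*V) = -7/9 + V/Q - 8*Q*V)
X*(W(13, n(5)) + (59 - 1*(-63))) = 30*((-7/9 + 4/13 - 8*13*4) + (59 - 1*(-63))) = 30*((-7/9 + 4*(1/13) - 416) + (59 + 63)) = 30*((-7/9 + 4/13 - 416) + 122) = 30*(-48727/117 + 122) = 30*(-34453/117) = -344530/39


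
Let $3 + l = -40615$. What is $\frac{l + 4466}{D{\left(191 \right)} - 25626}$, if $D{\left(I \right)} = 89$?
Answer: $\frac{36152}{25537} \approx 1.4157$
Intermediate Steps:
$l = -40618$ ($l = -3 - 40615 = -40618$)
$\frac{l + 4466}{D{\left(191 \right)} - 25626} = \frac{-40618 + 4466}{89 - 25626} = - \frac{36152}{-25537} = \left(-36152\right) \left(- \frac{1}{25537}\right) = \frac{36152}{25537}$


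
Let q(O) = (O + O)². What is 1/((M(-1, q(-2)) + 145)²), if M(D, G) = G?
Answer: 1/25921 ≈ 3.8579e-5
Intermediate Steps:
q(O) = 4*O² (q(O) = (2*O)² = 4*O²)
1/((M(-1, q(-2)) + 145)²) = 1/((4*(-2)² + 145)²) = 1/((4*4 + 145)²) = 1/((16 + 145)²) = 1/(161²) = 1/25921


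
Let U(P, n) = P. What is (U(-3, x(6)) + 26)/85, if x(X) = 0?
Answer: 23/85 ≈ 0.27059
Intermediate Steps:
(U(-3, x(6)) + 26)/85 = (-3 + 26)/85 = 23*(1/85) = 23/85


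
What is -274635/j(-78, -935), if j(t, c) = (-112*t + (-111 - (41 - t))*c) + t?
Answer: -274635/223708 ≈ -1.2276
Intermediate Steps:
j(t, c) = -111*t + c*(-152 + t) (j(t, c) = (-112*t + (-111 + (-41 + t))*c) + t = (-112*t + (-152 + t)*c) + t = (-112*t + c*(-152 + t)) + t = -111*t + c*(-152 + t))
-274635/j(-78, -935) = -274635/(-152*(-935) - 111*(-78) - 935*(-78)) = -274635/(142120 + 8658 + 72930) = -274635/223708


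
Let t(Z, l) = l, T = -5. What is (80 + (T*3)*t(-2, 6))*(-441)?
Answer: 4410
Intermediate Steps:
(80 + (T*3)*t(-2, 6))*(-441) = (80 - 5*3*6)*(-441) = (80 - 15*6)*(-441) = (80 - 90)*(-441) = -10*(-441) = 4410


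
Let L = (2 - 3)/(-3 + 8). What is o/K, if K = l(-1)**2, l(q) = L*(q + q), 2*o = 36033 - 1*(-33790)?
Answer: 1745575/8 ≈ 2.1820e+5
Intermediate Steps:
o = 69823/2 (o = (36033 - 1*(-33790))/2 = (36033 + 33790)/2 = (1/2)*69823 = 69823/2 ≈ 34912.)
L = -1/5 ≈ -0.20000
l(q) = -2*q/5 (l(q) = -(q + q)/5 = -2*q/5)
K = 4/25 (K = (-2/5*(-1))**2 = (2/5)**2 = 4/25 ≈ 0.16000)
o/K = 69823/(2*(4/25)) = (69823/2)*(25/4) = 1745575/8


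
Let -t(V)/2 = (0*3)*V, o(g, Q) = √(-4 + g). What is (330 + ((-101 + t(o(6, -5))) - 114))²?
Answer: 13225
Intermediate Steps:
t(V) = 0 (t(V) = -2*0*3*V = -0*V = -2*0 = 0)
(330 + ((-101 + t(o(6, -5))) - 114))² = (330 + ((-101 + 0) - 114))² = (330 + (-101 - 114))² = (330 - 215)² = 115² = 13225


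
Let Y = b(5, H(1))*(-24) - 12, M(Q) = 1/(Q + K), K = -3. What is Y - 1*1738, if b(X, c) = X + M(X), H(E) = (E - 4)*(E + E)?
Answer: -1882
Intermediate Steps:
M(Q) = 1/(-3 + Q) (M(Q) = 1/(Q - 3) = 1/(-3 + Q))
H(E) = 2*E*(-4 + E) (H(E) = (-4 + E)*(2*E) = 2*E*(-4 + E))
b(X, c) = X + 1/(-3 + X)
Y = -144 (Y = ((1 + 5*(-3 + 5))/(-3 + 5))*(-24) - 12 = ((1 + 5*2)/2)*(-24) - 12 = ((1 + 10)/2)*(-24) - 12 = ((½)*11)*(-24) - 12 = (11/2)*(-24) - 12 = -132 - 12 = -144)
Y - 1*1738 = -144 - 1*1738 = -144 - 1738 = -1882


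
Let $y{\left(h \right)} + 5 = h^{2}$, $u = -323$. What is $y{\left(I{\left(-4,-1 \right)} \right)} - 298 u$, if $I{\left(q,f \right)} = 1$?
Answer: $96250$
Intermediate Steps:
$y{\left(h \right)} = -5 + h^{2}$
$y{\left(I{\left(-4,-1 \right)} \right)} - 298 u = \left(-5 + 1^{2}\right) - -96254 = \left(-5 + 1\right) + 96254 = -4 + 96254 = 96250$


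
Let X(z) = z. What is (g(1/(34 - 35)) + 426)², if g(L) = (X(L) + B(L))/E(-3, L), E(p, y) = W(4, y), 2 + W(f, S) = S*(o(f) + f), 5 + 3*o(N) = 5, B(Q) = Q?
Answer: 1635841/9 ≈ 1.8176e+5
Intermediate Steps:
o(N) = 0 (o(N) = -5/3 + (⅓)*5 = -5/3 + 5/3 = 0)
W(f, S) = -2 + S*f (W(f, S) = -2 + S*(0 + f) = -2 + S*f)
E(p, y) = -2 + 4*y (E(p, y) = -2 + y*4 = -2 + 4*y)
g(L) = 2*L/(-2 + 4*L) (g(L) = (L + L)/(-2 + 4*L) = (2*L)/(-2 + 4*L) = 2*L/(-2 + 4*L))
(g(1/(34 - 35)) + 426)² = (1/((34 - 35)*(-1 + 2/(34 - 35))) + 426)² = (1/((-1)*(-1 + 2/(-1))) + 426)² = (-1/(-1 + 2*(-1)) + 426)² = (-1/(-1 - 2) + 426)² = (-1/(-3) + 426)² = (-1*(-⅓) + 426)² = (⅓ + 426)² = (1279/3)² = 1635841/9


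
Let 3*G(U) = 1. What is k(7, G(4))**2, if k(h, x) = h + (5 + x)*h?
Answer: 17689/9 ≈ 1965.4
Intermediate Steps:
G(U) = 1/3 (G(U) = (1/3)*1 = 1/3)
k(h, x) = h + h*(5 + x)
k(7, G(4))**2 = (7*(6 + 1/3))**2 = (7*(19/3))**2 = (133/3)**2 = 17689/9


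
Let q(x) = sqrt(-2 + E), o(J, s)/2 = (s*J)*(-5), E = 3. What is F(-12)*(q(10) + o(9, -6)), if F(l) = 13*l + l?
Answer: -90888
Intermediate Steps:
o(J, s) = -10*J*s (o(J, s) = 2*((s*J)*(-5)) = 2*((J*s)*(-5)) = 2*(-5*J*s) = -10*J*s)
q(x) = 1 (q(x) = sqrt(-2 + 3) = sqrt(1) = 1)
F(l) = 14*l
F(-12)*(q(10) + o(9, -6)) = (14*(-12))*(1 - 10*9*(-6)) = -168*(1 + 540) = -168*541 = -90888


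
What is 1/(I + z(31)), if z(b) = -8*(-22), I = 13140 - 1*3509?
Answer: 1/9807 ≈ 0.00010197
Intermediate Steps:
I = 9631 (I = 13140 - 3509 = 9631)
z(b) = 176
1/(I + z(31)) = 1/(9631 + 176) = 1/9807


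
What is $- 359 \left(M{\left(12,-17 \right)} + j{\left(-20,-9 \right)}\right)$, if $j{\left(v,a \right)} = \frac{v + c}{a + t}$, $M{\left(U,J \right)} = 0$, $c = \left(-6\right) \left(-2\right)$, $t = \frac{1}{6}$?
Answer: $- \frac{17232}{53} \approx -325.13$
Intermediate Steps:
$t = \frac{1}{6} \approx 0.16667$
$c = 12$
$j{\left(v,a \right)} = \frac{12 + v}{\frac{1}{6} + a}$ ($j{\left(v,a \right)} = \frac{v + 12}{a + \frac{1}{6}} = \frac{12 + v}{\frac{1}{6} + a}$)
$- 359 \left(M{\left(12,-17 \right)} + j{\left(-20,-9 \right)}\right) = - 359 \left(0 + \frac{6 \left(12 - 20\right)}{1 + 6 \left(-9\right)}\right) = - 359 \left(0 + 6 \frac{1}{1 - 54} \left(-8\right)\right) = - 359 \left(0 + 6 \frac{1}{-53} \left(-8\right)\right) = - 359 \left(0 + 6 \left(- \frac{1}{53}\right) \left(-8\right)\right) = - 359 \left(0 + \frac{48}{53}\right) = \left(-359\right) \frac{48}{53} = - \frac{17232}{53}$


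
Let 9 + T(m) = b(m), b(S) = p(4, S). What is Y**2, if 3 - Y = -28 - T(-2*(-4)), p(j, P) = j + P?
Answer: 1156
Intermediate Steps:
p(j, P) = P + j
b(S) = 4 + S (b(S) = S + 4 = 4 + S)
T(m) = -5 + m (T(m) = -9 + (4 + m) = -5 + m)
Y = 34 (Y = 3 - (-28 - (-5 - 2*(-4))) = 3 - (-28 - (-5 + 8)) = 3 - (-28 - 1*3) = 3 - (-28 - 3) = 3 - 1*(-31) = 3 + 31 = 34)
Y**2 = 34**2 = 1156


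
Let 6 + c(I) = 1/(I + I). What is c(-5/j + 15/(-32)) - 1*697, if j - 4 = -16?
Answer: -3563/5 ≈ -712.60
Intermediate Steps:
j = -12 (j = 4 - 16 = -12)
c(I) = -6 + 1/(2*I) (c(I) = -6 + 1/(I + I) = -6 + 1/(2*I))
c(-5/j + 15/(-32)) - 1*697 = (-6 + 1/(2*(-5/(-12) + 15/(-32)))) - 1*697 = (-6 + 1/(2*(-5*(-1/12) + 15*(-1/32)))) - 697 = (-6 + 1/(2*(5/12 - 15/32))) - 697 = (-6 + 1/(2*(-5/96))) - 697 = (-6 + (½)*(-96/5)) - 697 = (-6 - 48/5) - 697 = -78/5 - 697 = -3563/5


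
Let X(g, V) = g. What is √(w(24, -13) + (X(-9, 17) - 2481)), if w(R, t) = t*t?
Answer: I*√2321 ≈ 48.177*I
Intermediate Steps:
w(R, t) = t²
√(w(24, -13) + (X(-9, 17) - 2481)) = √((-13)² + (-9 - 2481)) = √(169 - 2490) = √(-2321) = I*√2321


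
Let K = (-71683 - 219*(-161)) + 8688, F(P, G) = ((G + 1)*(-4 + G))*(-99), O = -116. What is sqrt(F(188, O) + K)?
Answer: 4*I*sqrt(87121) ≈ 1180.7*I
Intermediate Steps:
F(P, G) = -99*(1 + G)*(-4 + G) (F(P, G) = ((1 + G)*(-4 + G))*(-99) = -99*(1 + G)*(-4 + G))
K = -27736 (K = (-71683 - 1*(-35259)) + 8688 = (-71683 + 35259) + 8688 = -36424 + 8688 = -27736)
sqrt(F(188, O) + K) = sqrt((396 - 99*(-116)**2 + 297*(-116)) - 27736) = sqrt((396 - 99*13456 - 34452) - 27736) = sqrt((396 - 1332144 - 34452) - 27736) = sqrt(-1366200 - 27736) = sqrt(-1393936) = 4*I*sqrt(87121)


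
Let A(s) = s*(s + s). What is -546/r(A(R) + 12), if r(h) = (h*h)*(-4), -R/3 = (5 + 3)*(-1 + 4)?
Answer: 91/71829600 ≈ 1.2669e-6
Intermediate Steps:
R = -72 (R = -3*(5 + 3)*(-1 + 4) = -24*3 = -3*24 = -72)
A(s) = 2*s**2 (A(s) = s*(2*s) = 2*s**2)
r(h) = -4*h**2 (r(h) = h**2*(-4) = -4*h**2)
-546/r(A(R) + 12) = -546*(-1/(4*(2*(-72)**2 + 12)**2)) = -546*(-1/(4*(2*5184 + 12)**2)) = -546*(-1/(4*(10368 + 12)**2)) = -546/((-4*10380**2)) = -546/((-4*107744400)) = -546/(-430977600) = -546*(-1/430977600) = 91/71829600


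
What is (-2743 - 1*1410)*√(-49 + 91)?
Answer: -4153*√42 ≈ -26915.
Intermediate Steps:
(-2743 - 1*1410)*√(-49 + 91) = (-2743 - 1410)*√42 = -4153*√42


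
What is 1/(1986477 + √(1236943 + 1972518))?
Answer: 1986477/3946087662068 - √3209461/3946087662068 ≈ 5.0295e-7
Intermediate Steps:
1/(1986477 + √(1236943 + 1972518)) = 1/(1986477 + √3209461)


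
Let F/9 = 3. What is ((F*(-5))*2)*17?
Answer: -4590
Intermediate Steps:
F = 27 (F = 9*3 = 27)
((F*(-5))*2)*17 = ((27*(-5))*2)*17 = -135*2*17 = -270*17 = -4590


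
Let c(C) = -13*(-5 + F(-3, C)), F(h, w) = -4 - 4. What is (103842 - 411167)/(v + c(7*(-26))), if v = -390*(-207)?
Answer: -307325/80899 ≈ -3.7989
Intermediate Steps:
F(h, w) = -8
c(C) = 169 (c(C) = -13*(-5 - 8) = -13*(-13) = 169)
v = 80730
(103842 - 411167)/(v + c(7*(-26))) = (103842 - 411167)/(80730 + 169) = -307325/80899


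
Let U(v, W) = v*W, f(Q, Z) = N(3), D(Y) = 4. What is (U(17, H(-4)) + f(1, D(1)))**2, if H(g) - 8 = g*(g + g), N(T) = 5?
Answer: 469225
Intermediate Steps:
f(Q, Z) = 5
H(g) = 8 + 2*g**2 (H(g) = 8 + g*(g + g) = 8 + g*(2*g) = 8 + 2*g**2)
U(v, W) = W*v
(U(17, H(-4)) + f(1, D(1)))**2 = ((8 + 2*(-4)**2)*17 + 5)**2 = ((8 + 2*16)*17 + 5)**2 = ((8 + 32)*17 + 5)**2 = (40*17 + 5)**2 = (680 + 5)**2 = 685**2 = 469225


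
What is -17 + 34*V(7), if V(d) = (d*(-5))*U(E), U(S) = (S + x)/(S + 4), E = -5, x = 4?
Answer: -1207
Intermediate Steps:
U(S) = 1 (U(S) = (S + 4)/(S + 4) = (4 + S)/(4 + S) = 1)
V(d) = -5*d (V(d) = (d*(-5))*1 = -5*d*1 = -5*d)
-17 + 34*V(7) = -17 + 34*(-5*7) = -17 + 34*(-35) = -17 - 1190 = -1207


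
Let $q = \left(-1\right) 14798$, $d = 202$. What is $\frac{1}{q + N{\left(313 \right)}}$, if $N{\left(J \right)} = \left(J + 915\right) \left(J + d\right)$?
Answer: $\frac{1}{617622} \approx 1.6191 \cdot 10^{-6}$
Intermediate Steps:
$N{\left(J \right)} = \left(202 + J\right) \left(915 + J\right)$ ($N{\left(J \right)} = \left(J + 915\right) \left(J + 202\right) = \left(915 + J\right) \left(202 + J\right) = \left(202 + J\right) \left(915 + J\right)$)
$q = -14798$
$\frac{1}{q + N{\left(313 \right)}} = \frac{1}{-14798 + \left(184830 + 313^{2} + 1117 \cdot 313\right)} = \frac{1}{-14798 + \left(184830 + 97969 + 349621\right)} = \frac{1}{-14798 + 632420} = \frac{1}{617622}$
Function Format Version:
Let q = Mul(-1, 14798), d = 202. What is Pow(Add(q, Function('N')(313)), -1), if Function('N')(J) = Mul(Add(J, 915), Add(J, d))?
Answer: Rational(1, 617622) ≈ 1.6191e-6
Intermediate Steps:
Function('N')(J) = Mul(Add(202, J), Add(915, J)) (Function('N')(J) = Mul(Add(J, 915), Add(J, 202)) = Mul(Add(915, J), Add(202, J)) = Mul(Add(202, J), Add(915, J)))
q = -14798
Pow(Add(q, Function('N')(313)), -1) = Pow(Add(-14798, Add(184830, Pow(313, 2), Mul(1117, 313))), -1) = Pow(Add(-14798, Add(184830, 97969, 349621)), -1) = Pow(Add(-14798, 632420), -1) = Pow(617622, -1) = Rational(1, 617622)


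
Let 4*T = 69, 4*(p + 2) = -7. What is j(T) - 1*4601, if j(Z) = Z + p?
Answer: -9175/2 ≈ -4587.5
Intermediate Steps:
p = -15/4 (p = -2 + (¼)*(-7) = -2 - 7/4 = -15/4 ≈ -3.7500)
T = 69/4 (T = (¼)*69 = 69/4 ≈ 17.250)
j(Z) = -15/4 + Z (j(Z) = Z - 15/4 = -15/4 + Z)
j(T) - 1*4601 = (-15/4 + 69/4) - 1*4601 = 27/2 - 4601 = -9175/2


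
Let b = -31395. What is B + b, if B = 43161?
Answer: 11766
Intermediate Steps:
B + b = 43161 - 31395 = 11766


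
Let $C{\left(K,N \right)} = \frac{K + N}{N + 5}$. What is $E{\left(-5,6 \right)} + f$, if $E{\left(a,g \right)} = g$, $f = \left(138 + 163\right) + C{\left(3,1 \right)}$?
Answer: $\frac{923}{3} \approx 307.67$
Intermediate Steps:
$C{\left(K,N \right)} = \frac{K + N}{5 + N}$
$f = \frac{905}{3}$ ($f = \left(138 + 163\right) + \frac{3 + 1}{5 + 1} = 301 + \frac{1}{6} \cdot 4 = 301 + \frac{2}{3} = \frac{905}{3} \approx 301.67$)
$E{\left(-5,6 \right)} + f = 6 + \frac{905}{3} = \frac{923}{3}$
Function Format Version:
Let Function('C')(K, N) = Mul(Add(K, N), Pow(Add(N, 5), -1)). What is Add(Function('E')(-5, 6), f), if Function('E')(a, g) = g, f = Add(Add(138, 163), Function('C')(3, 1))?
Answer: Rational(923, 3) ≈ 307.67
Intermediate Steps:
Function('C')(K, N) = Mul(Pow(Add(5, N), -1), Add(K, N)) (Function('C')(K, N) = Mul(Add(K, N), Pow(Add(5, N), -1)) = Mul(Pow(Add(5, N), -1), Add(K, N)))
f = Rational(905, 3) (f = Add(Add(138, 163), Mul(Pow(Add(5, 1), -1), Add(3, 1))) = Add(301, Mul(Pow(6, -1), 4)) = Add(301, Mul(Rational(1, 6), 4)) = Add(301, Rational(2, 3)) = Rational(905, 3) ≈ 301.67)
Add(Function('E')(-5, 6), f) = Add(6, Rational(905, 3)) = Rational(923, 3)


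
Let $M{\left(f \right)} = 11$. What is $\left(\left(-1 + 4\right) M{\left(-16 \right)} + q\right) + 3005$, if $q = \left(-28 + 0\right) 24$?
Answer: $2366$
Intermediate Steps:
$q = -672$ ($q = \left(-28\right) 24 = -672$)
$\left(\left(-1 + 4\right) M{\left(-16 \right)} + q\right) + 3005 = \left(\left(-1 + 4\right) 11 - 672\right) + 3005 = \left(3 \cdot 11 - 672\right) + 3005 = \left(33 - 672\right) + 3005 = -639 + 3005 = 2366$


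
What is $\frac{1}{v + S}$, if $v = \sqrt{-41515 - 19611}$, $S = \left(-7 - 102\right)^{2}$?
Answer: $\frac{11881}{141219287} - \frac{i \sqrt{61126}}{141219287} \approx 8.4132 \cdot 10^{-5} - 1.7507 \cdot 10^{-6} i$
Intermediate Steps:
$S = 11881$ ($S = \left(-109\right)^{2} = 11881$)
$v = i \sqrt{61126}$ ($v = \sqrt{-61126} = i \sqrt{61126} \approx 247.24 i$)
$\frac{1}{v + S} = \frac{1}{i \sqrt{61126} + 11881} = \frac{1}{11881 + i \sqrt{61126}}$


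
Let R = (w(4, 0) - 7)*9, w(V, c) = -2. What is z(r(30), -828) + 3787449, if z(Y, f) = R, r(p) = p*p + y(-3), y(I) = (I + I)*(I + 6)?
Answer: 3787368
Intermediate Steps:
y(I) = 2*I*(6 + I) (y(I) = (2*I)*(6 + I) = 2*I*(6 + I))
r(p) = -18 + p² (r(p) = p*p + 2*(-3)*(6 - 3) = p² + 2*(-3)*3 = p² - 18 = -18 + p²)
R = -81 (R = (-2 - 7)*9 = -9*9 = -81)
z(Y, f) = -81
z(r(30), -828) + 3787449 = -81 + 3787449 = 3787368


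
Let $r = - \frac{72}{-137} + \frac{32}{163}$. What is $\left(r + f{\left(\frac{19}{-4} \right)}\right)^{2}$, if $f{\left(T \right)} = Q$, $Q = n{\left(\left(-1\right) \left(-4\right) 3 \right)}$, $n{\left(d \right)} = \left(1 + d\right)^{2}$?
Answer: $\frac{14364547223481}{498673561} \approx 28806.0$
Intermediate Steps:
$r = \frac{16120}{22331}$ ($r = \left(-72\right) \left(- \frac{1}{137}\right) + 32 \cdot \frac{1}{163} = \frac{72}{137} + \frac{32}{163} = \frac{16120}{22331} \approx 0.72187$)
$Q = 169$ ($Q = \left(1 + \left(-1\right) \left(-4\right) 3\right)^{2} = \left(1 + 4 \cdot 3\right)^{2} = \left(1 + 12\right)^{2} = 13^{2} = 169$)
$f{\left(T \right)} = 169$
$\left(r + f{\left(\frac{19}{-4} \right)}\right)^{2} = \left(\frac{16120}{22331} + 169\right)^{2} = \left(\frac{3790059}{22331}\right)^{2} = \frac{14364547223481}{498673561}$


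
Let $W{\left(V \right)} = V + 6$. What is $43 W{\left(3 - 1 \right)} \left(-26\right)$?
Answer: $-8944$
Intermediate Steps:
$W{\left(V \right)} = 6 + V$
$43 W{\left(3 - 1 \right)} \left(-26\right) = 43 \left(6 + \left(3 - 1\right)\right) \left(-26\right) = 43 \left(6 + 2\right) \left(-26\right) = 43 \cdot 8 \left(-26\right) = 344 \left(-26\right) = -8944$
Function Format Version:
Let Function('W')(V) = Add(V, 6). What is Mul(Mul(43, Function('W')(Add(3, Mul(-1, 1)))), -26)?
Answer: -8944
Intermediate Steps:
Function('W')(V) = Add(6, V)
Mul(Mul(43, Function('W')(Add(3, Mul(-1, 1)))), -26) = Mul(Mul(43, Add(6, Add(3, Mul(-1, 1)))), -26) = Mul(Mul(43, Add(6, Add(3, -1))), -26) = Mul(Mul(43, Add(6, 2)), -26) = Mul(Mul(43, 8), -26) = Mul(344, -26) = -8944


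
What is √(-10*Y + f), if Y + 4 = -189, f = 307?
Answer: √2237 ≈ 47.297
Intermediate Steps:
Y = -193 (Y = -4 - 189 = -193)
√(-10*Y + f) = √(-10*(-193) + 307) = √(1930 + 307) = √2237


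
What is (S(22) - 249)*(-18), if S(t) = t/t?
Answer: 4464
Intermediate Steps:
S(t) = 1
(S(22) - 249)*(-18) = (1 - 249)*(-18) = -248*(-18) = 4464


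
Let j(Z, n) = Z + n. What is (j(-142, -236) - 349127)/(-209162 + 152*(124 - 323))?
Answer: 69901/47882 ≈ 1.4599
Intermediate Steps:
(j(-142, -236) - 349127)/(-209162 + 152*(124 - 323)) = ((-142 - 236) - 349127)/(-209162 + 152*(124 - 323)) = (-378 - 349127)/(-209162 + 152*(-199)) = -349505/(-209162 - 30248) = -349505/(-239410) = -349505*(-1/239410) = 69901/47882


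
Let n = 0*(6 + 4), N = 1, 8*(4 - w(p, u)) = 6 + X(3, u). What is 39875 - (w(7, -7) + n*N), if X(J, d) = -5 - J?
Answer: 159483/4 ≈ 39871.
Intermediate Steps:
w(p, u) = 17/4 (w(p, u) = 4 - (6 + (-5 - 1*3))/8 = 4 - (6 + (-5 - 3))/8 = 4 - (6 - 8)/8 = 4 - ⅛*(-2) = 4 + ¼ = 17/4)
n = 0 (n = 0*10 = 0)
39875 - (w(7, -7) + n*N) = 39875 - (17/4 + 0*1) = 39875 - (17/4 + 0) = 39875 - 1*17/4 = 39875 - 17/4 = 159483/4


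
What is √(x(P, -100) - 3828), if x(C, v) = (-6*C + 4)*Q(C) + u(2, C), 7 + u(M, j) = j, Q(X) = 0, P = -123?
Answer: I*√3958 ≈ 62.913*I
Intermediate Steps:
u(M, j) = -7 + j
x(C, v) = -7 + C (x(C, v) = (-6*C + 4)*0 + (-7 + C) = (4 - 6*C)*0 + (-7 + C) = 0 + (-7 + C) = -7 + C)
√(x(P, -100) - 3828) = √((-7 - 123) - 3828) = √(-130 - 3828) = √(-3958) = I*√3958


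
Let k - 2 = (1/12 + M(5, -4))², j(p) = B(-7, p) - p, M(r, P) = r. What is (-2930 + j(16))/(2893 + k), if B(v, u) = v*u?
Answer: -440352/420601 ≈ -1.0470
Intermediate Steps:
B(v, u) = u*v
j(p) = -8*p (j(p) = p*(-7) - p = -7*p - p = -8*p)
k = 4009/144 (k = 2 + (1/12 + 5)² = 2 + (61/12)² = 2 + 3721/144 = 4009/144 ≈ 27.840)
(-2930 + j(16))/(2893 + k) = (-2930 - 8*16)/(2893 + 4009/144) = (-2930 - 128)/(420601/144) = -3058*144/420601 = -440352/420601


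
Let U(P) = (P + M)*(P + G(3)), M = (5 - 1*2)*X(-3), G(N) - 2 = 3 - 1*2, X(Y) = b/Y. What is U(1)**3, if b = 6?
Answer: -8000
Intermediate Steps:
X(Y) = 6/Y
G(N) = 3 (G(N) = 2 + (3 - 1*2) = 2 + (3 - 2) = 2 + 1 = 3)
M = -6 (M = (5 - 1*2)*(6/(-3)) = (5 - 2)*(6*(-1/3)) = 3*(-2) = -6)
U(P) = (-6 + P)*(3 + P) (U(P) = (P - 6)*(P + 3) = (-6 + P)*(3 + P))
U(1)**3 = (-18 + 1**2 - 3*1)**3 = (-18 + 1 - 3)**3 = (-20)**3 = -8000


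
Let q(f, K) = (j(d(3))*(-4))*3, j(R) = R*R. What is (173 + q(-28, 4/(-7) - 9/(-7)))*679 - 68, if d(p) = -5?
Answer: -86301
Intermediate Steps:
j(R) = R**2
q(f, K) = -300 (q(f, K) = ((-5)**2*(-4))*3 = (25*(-4))*3 = -100*3 = -300)
(173 + q(-28, 4/(-7) - 9/(-7)))*679 - 68 = (173 - 300)*679 - 68 = -127*679 - 68 = -86233 - 68 = -86301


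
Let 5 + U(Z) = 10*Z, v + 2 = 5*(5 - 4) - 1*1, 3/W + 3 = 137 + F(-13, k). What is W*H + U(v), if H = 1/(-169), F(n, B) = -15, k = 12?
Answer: 301662/20111 ≈ 15.000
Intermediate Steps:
W = 3/119 (W = 3/(-3 + (137 - 15)) = 3/(-3 + 122) = 3/119 ≈ 0.025210)
v = 2 (v = -2 + (5*(5 - 4) - 1*1) = -2 + (5*1 - 1) = -2 + (5 - 1) = -2 + 4 = 2)
U(Z) = -5 + 10*Z
H = -1/169 ≈ -0.0059172
W*H + U(v) = (3/119)*(-1/169) + (-5 + 10*2) = -3/20111 + (-5 + 20) = -3/20111 + 15 = 301662/20111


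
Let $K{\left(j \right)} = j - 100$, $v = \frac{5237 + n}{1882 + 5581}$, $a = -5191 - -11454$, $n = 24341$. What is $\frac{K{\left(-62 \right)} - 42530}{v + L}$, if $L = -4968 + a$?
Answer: $- \frac{318610396}{9694163} \approx -32.866$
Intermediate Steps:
$a = 6263$ ($a = -5191 + 11454 = 6263$)
$v = \frac{29578}{7463}$ ($v = \frac{5237 + 24341}{1882 + 5581} = \frac{29578}{7463} \approx 3.9633$)
$L = 1295$ ($L = -4968 + 6263 = 1295$)
$K{\left(j \right)} = -100 + j$
$\frac{K{\left(-62 \right)} - 42530}{v + L} = \frac{\left(-100 - 62\right) - 42530}{\frac{29578}{7463} + 1295} = \frac{-162 - 42530}{\frac{9694163}{7463}} = \left(-42692\right) \frac{7463}{9694163} = - \frac{318610396}{9694163}$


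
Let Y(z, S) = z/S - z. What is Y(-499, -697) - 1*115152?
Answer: -79912642/697 ≈ -1.1465e+5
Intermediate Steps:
Y(z, S) = -z + z/S
Y(-499, -697) - 1*115152 = (-1*(-499) - 499/(-697)) - 1*115152 = (499 - 499*(-1/697)) - 115152 = (499 + 499/697) - 115152 = 348302/697 - 115152 = -79912642/697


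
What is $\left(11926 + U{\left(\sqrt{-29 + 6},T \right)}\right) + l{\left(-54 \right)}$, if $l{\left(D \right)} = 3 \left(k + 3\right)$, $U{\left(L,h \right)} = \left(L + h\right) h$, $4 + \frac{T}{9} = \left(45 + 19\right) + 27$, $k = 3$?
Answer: $625033 + 783 i \sqrt{23} \approx 6.2503 \cdot 10^{5} + 3755.1 i$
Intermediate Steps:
$T = 783$ ($T = -36 + 9 \left(\left(45 + 19\right) + 27\right) = -36 + 9 \left(64 + 27\right) = -36 + 9 \cdot 91 = -36 + 819 = 783$)
$U{\left(L,h \right)} = h \left(L + h\right)$
$l{\left(D \right)} = 18$ ($l{\left(D \right)} = 3 \left(3 + 3\right) = 3 \cdot 6 = 18$)
$\left(11926 + U{\left(\sqrt{-29 + 6},T \right)}\right) + l{\left(-54 \right)} = \left(11926 + 783 \left(\sqrt{-29 + 6} + 783\right)\right) + 18 = \left(11926 + 783 \left(\sqrt{-23} + 783\right)\right) + 18 = \left(11926 + 783 \left(i \sqrt{23} + 783\right)\right) + 18 = \left(11926 + 783 \left(783 + i \sqrt{23}\right)\right) + 18 = \left(11926 + \left(613089 + 783 i \sqrt{23}\right)\right) + 18 = \left(625015 + 783 i \sqrt{23}\right) + 18 = 625033 + 783 i \sqrt{23}$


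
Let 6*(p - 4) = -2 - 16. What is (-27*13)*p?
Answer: -351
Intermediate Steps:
p = 1 (p = 4 + (-2 - 16)/6 = 4 + (⅙)*(-18) = 4 - 3 = 1)
(-27*13)*p = -27*13*1 = -351*1 = -351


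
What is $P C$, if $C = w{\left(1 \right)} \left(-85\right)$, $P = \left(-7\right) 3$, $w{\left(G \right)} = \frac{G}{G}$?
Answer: $1785$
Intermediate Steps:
$w{\left(G \right)} = 1$
$P = -21$
$C = -85$ ($C = 1 \left(-85\right) = -85$)
$P C = \left(-21\right) \left(-85\right) = 1785$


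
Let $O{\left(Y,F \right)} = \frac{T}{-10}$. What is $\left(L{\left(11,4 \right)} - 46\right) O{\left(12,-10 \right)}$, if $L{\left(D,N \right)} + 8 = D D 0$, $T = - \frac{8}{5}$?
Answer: $- \frac{216}{25} \approx -8.64$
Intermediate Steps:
$T = - \frac{8}{5}$ ($T = \left(-8\right) \frac{1}{5} = - \frac{8}{5} \approx -1.6$)
$O{\left(Y,F \right)} = \frac{4}{25}$ ($O{\left(Y,F \right)} = - \frac{8}{5 \left(-10\right)} = \left(- \frac{8}{5}\right) \left(- \frac{1}{10}\right) = \frac{4}{25}$)
$L{\left(D,N \right)} = -8$ ($L{\left(D,N \right)} = -8 + D D 0 = -8 + D^{2} \cdot 0 = -8 + 0 = -8$)
$\left(L{\left(11,4 \right)} - 46\right) O{\left(12,-10 \right)} = \left(-8 - 46\right) \frac{4}{25} = \left(-54\right) \frac{4}{25} = - \frac{216}{25}$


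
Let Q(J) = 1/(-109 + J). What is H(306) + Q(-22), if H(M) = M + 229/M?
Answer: 12296009/40086 ≈ 306.74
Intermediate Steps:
H(306) + Q(-22) = (306 + 229/306) + 1/(-109 - 22) = (306 + 229*(1/306)) + 1/(-131) = (306 + 229/306) - 1/131 = 93865/306 - 1/131 = 12296009/40086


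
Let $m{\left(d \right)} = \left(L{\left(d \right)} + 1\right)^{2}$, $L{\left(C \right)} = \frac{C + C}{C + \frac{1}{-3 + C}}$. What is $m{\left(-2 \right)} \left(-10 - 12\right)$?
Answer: $- \frac{1922}{11} \approx -174.73$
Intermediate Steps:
$L{\left(C \right)} = \frac{2 C}{C + \frac{1}{-3 + C}}$
$m{\left(d \right)} = \left(1 + \frac{2 d \left(-3 + d\right)}{1 + d^{2} - 3 d}\right)^{2}$ ($m{\left(d \right)} = \left(\frac{2 d \left(-3 + d\right)}{1 + d^{2} - 3 d} + 1\right)^{2} = \left(1 + \frac{2 d \left(-3 + d\right)}{1 + d^{2} - 3 d}\right)^{2}$)
$m{\left(-2 \right)} \left(-10 - 12\right) = \frac{\left(1 - -18 + 3 \left(-2\right)^{2}\right)^{2}}{\left(1 + \left(-2\right)^{2} - -6\right)^{2}} \left(-10 - 12\right) = \frac{\left(1 + 18 + 3 \cdot 4\right)^{2}}{\left(1 + 4 + 6\right)^{2}} \left(-22\right) = \frac{\left(1 + 18 + 12\right)^{2}}{121} \left(-22\right) = \frac{31^{2}}{121} \left(-22\right) = \frac{1}{121} \cdot 961 \left(-22\right) = \frac{961}{121} \left(-22\right) = - \frac{1922}{11}$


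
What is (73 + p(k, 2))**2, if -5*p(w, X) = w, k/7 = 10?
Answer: 3481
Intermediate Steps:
k = 70 (k = 7*10 = 70)
p(w, X) = -w/5
(73 + p(k, 2))**2 = (73 - 1/5*70)**2 = (73 - 14)**2 = 59**2 = 3481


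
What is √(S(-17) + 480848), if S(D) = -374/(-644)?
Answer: √49856304246/322 ≈ 693.43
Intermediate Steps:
S(D) = 187/322 (S(D) = -374*(-1/644) = 187/322)
√(S(-17) + 480848) = √(187/322 + 480848) = √(154833243/322) = √49856304246/322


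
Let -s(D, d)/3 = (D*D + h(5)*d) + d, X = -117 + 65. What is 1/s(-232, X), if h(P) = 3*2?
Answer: -1/160380 ≈ -6.2352e-6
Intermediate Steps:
X = -52
h(P) = 6
s(D, d) = -21*d - 3*D² (s(D, d) = -3*((D*D + 6*d) + d) = -3*((D² + 6*d) + d) = -3*(D² + 7*d) = -21*d - 3*D²)
1/s(-232, X) = 1/(-21*(-52) - 3*(-232)²) = 1/(1092 - 3*53824) = 1/(1092 - 161472) = 1/(-160380) = -1/160380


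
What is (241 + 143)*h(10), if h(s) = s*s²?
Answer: 384000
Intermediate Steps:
h(s) = s³
(241 + 143)*h(10) = (241 + 143)*10³ = 384*1000 = 384000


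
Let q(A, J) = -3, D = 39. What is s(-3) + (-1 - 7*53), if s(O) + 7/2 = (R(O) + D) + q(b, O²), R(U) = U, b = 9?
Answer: -685/2 ≈ -342.50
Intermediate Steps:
s(O) = 65/2 + O (s(O) = -7/2 + ((O + 39) - 3) = -7/2 + ((39 + O) - 3) = -7/2 + (36 + O) = 65/2 + O)
s(-3) + (-1 - 7*53) = (65/2 - 3) + (-1 - 7*53) = 59/2 + (-1 - 371) = 59/2 - 372 = -685/2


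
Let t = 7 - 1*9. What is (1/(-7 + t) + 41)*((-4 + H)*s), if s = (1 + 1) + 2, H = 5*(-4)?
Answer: -11776/3 ≈ -3925.3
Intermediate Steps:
t = -2 (t = 7 - 9 = -2)
H = -20
s = 4 (s = 2 + 2 = 4)
(1/(-7 + t) + 41)*((-4 + H)*s) = (1/(-7 - 2) + 41)*((-4 - 20)*4) = (1/(-9) + 41)*(-24*4) = (-1/9 + 41)*(-96) = (368/9)*(-96) = -11776/3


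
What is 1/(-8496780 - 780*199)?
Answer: -1/8652000 ≈ -1.1558e-7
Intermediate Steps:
1/(-8496780 - 780*199) = 1/(-8496780 - 155220) = 1/(-8652000) = -1/8652000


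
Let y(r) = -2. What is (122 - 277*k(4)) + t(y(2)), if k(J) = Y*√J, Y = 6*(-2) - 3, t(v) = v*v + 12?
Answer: 8448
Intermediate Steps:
t(v) = 12 + v² (t(v) = v² + 12 = 12 + v²)
Y = -15 (Y = -12 - 3 = -15)
k(J) = -15*√J
(122 - 277*k(4)) + t(y(2)) = (122 - (-4155)*√4) + (12 + (-2)²) = (122 - (-4155)*2) + (12 + 4) = (122 - 277*(-30)) + 16 = (122 + 8310) + 16 = 8432 + 16 = 8448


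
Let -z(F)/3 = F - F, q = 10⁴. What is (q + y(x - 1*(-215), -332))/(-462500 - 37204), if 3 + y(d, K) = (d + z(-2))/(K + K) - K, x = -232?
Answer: -6858473/331803456 ≈ -0.020670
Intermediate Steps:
q = 10000
z(F) = 0 (z(F) = -3*(F - F) = -3*0 = 0)
y(d, K) = -3 - K + d/(2*K) (y(d, K) = -3 + ((d + 0)/(K + K) - K) = -3 + (d/((2*K)) - K) = -3 + (d*(1/(2*K)) - K) = -3 + (d/(2*K) - K) = -3 + (-K + d/(2*K)) = -3 - K + d/(2*K))
(q + y(x - 1*(-215), -332))/(-462500 - 37204) = (10000 + (-3 - 1*(-332) + (½)*(-232 - 1*(-215))/(-332)))/(-462500 - 37204) = (10000 + (-3 + 332 + (½)*(-232 + 215)*(-1/332)))/(-499704) = (10000 + (-3 + 332 + (½)*(-17)*(-1/332)))*(-1/499704) = (10000 + (-3 + 332 + 17/664))*(-1/499704) = (10000 + 218473/664)*(-1/499704) = (6858473/664)*(-1/499704) = -6858473/331803456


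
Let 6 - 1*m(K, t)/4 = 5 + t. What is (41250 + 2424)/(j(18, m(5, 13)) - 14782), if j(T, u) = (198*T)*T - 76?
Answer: 21837/24647 ≈ 0.88599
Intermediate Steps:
m(K, t) = 4 - 4*t (m(K, t) = 24 - 4*(5 + t) = 24 + (-20 - 4*t) = 4 - 4*t)
j(T, u) = -76 + 198*T² (j(T, u) = 198*T² - 76 = -76 + 198*T²)
(41250 + 2424)/(j(18, m(5, 13)) - 14782) = (41250 + 2424)/((-76 + 198*18²) - 14782) = 43674/((-76 + 198*324) - 14782) = 43674/((-76 + 64152) - 14782) = 43674/(64076 - 14782) = 43674/49294 = 43674*(1/49294) = 21837/24647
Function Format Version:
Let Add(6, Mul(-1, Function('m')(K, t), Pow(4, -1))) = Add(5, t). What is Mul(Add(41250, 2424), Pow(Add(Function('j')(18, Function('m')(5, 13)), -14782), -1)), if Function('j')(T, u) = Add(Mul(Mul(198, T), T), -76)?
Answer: Rational(21837, 24647) ≈ 0.88599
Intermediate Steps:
Function('m')(K, t) = Add(4, Mul(-4, t)) (Function('m')(K, t) = Add(24, Mul(-4, Add(5, t))) = Add(24, Add(-20, Mul(-4, t))) = Add(4, Mul(-4, t)))
Function('j')(T, u) = Add(-76, Mul(198, Pow(T, 2))) (Function('j')(T, u) = Add(Mul(198, Pow(T, 2)), -76) = Add(-76, Mul(198, Pow(T, 2))))
Mul(Add(41250, 2424), Pow(Add(Function('j')(18, Function('m')(5, 13)), -14782), -1)) = Mul(Add(41250, 2424), Pow(Add(Add(-76, Mul(198, Pow(18, 2))), -14782), -1)) = Mul(43674, Pow(Add(Add(-76, Mul(198, 324)), -14782), -1)) = Mul(43674, Pow(Add(Add(-76, 64152), -14782), -1)) = Mul(43674, Pow(Add(64076, -14782), -1)) = Mul(43674, Pow(49294, -1)) = Mul(43674, Rational(1, 49294)) = Rational(21837, 24647)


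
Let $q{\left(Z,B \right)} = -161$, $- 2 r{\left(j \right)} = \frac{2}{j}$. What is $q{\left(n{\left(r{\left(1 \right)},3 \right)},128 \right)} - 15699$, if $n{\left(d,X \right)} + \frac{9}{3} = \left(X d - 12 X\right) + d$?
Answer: $-15860$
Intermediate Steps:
$r{\left(j \right)} = - \frac{1}{j}$ ($r{\left(j \right)} = - \frac{2 \frac{1}{j}}{2} = - \frac{1}{j}$)
$n{\left(d,X \right)} = -3 + d - 12 X + X d$ ($n{\left(d,X \right)} = -3 + \left(\left(X d - 12 X\right) + d\right) = -3 + \left(\left(- 12 X + X d\right) + d\right) = -3 + \left(d - 12 X + X d\right) = -3 + d - 12 X + X d$)
$q{\left(n{\left(r{\left(1 \right)},3 \right)},128 \right)} - 15699 = -161 - 15699 = -15860$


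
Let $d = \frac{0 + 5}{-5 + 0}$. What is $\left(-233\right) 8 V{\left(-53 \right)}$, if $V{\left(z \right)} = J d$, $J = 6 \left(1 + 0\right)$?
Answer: $11184$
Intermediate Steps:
$d = -1$ ($d = \frac{5}{-5} = 5 \left(- \frac{1}{5}\right) = -1$)
$J = 6$ ($J = 6 \cdot 1 = 6$)
$V{\left(z \right)} = -6$ ($V{\left(z \right)} = 6 \left(-1\right) = -6$)
$\left(-233\right) 8 V{\left(-53 \right)} = \left(-233\right) 8 \left(-6\right) = \left(-1864\right) \left(-6\right) = 11184$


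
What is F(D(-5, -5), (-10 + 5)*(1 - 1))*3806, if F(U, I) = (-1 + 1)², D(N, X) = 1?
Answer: 0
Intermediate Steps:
F(U, I) = 0 (F(U, I) = 0² = 0)
F(D(-5, -5), (-10 + 5)*(1 - 1))*3806 = 0*3806 = 0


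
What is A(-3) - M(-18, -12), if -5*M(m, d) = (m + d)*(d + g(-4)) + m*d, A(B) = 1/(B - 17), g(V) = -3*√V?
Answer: 2303/20 + 36*I ≈ 115.15 + 36.0*I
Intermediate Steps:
A(B) = 1/(-17 + B)
M(m, d) = -d*m/5 - (d + m)*(d - 6*I)/5 (M(m, d) = -((m + d)*(d - 6*I) + m*d)/5 = -((d + m)*(d - 6*I) + d*m)/5 = -(d*m + (d + m)*(d - 6*I))/5 = -d*m/5 - (d + m)*(d - 6*I)/5)
A(-3) - M(-18, -12) = 1/(-17 - 3) - (-⅕*(-12)² - ⅖*(-12)*(-18) + (6/5)*I*(-12) + (6/5)*I*(-18)) = 1/(-20) - (-⅕*144 - 432/5 - 72*I/5 - 108*I/5) = -1/20 - (-144/5 - 432/5 - 72*I/5 - 108*I/5) = -1/20 - (-576/5 - 36*I) = -1/20 + (576/5 + 36*I) = 2303/20 + 36*I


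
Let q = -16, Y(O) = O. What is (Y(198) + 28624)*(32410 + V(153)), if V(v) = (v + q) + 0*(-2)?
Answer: 938069634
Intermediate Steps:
V(v) = -16 + v (V(v) = (v - 16) + 0*(-2) = (-16 + v) + 0 = -16 + v)
(Y(198) + 28624)*(32410 + V(153)) = (198 + 28624)*(32410 + (-16 + 153)) = 28822*(32410 + 137) = 28822*32547 = 938069634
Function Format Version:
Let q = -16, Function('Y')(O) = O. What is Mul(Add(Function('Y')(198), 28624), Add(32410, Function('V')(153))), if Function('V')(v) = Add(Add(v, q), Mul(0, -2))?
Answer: 938069634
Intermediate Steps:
Function('V')(v) = Add(-16, v) (Function('V')(v) = Add(Add(v, -16), Mul(0, -2)) = Add(Add(-16, v), 0) = Add(-16, v))
Mul(Add(Function('Y')(198), 28624), Add(32410, Function('V')(153))) = Mul(Add(198, 28624), Add(32410, Add(-16, 153))) = Mul(28822, Add(32410, 137)) = Mul(28822, 32547) = 938069634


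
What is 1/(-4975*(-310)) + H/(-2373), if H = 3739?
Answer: -5766470377/3659759250 ≈ -1.5756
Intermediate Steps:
1/(-4975*(-310)) + H/(-2373) = 1/(-4975*(-310)) + 3739/(-2373) = -1/4975*(-1/310) + 3739*(-1/2373) = 1/1542250 - 3739/2373 = -5766470377/3659759250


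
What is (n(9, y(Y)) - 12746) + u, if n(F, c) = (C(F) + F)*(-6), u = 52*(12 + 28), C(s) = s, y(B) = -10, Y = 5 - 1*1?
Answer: -10774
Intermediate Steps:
Y = 4 (Y = 5 - 1 = 4)
u = 2080 (u = 52*40 = 2080)
n(F, c) = -12*F (n(F, c) = (F + F)*(-6) = (2*F)*(-6) = -12*F)
(n(9, y(Y)) - 12746) + u = (-12*9 - 12746) + 2080 = (-108 - 12746) + 2080 = -12854 + 2080 = -10774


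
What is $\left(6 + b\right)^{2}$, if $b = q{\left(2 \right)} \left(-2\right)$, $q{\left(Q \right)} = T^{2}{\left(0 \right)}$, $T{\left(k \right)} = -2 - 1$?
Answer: $144$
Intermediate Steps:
$T{\left(k \right)} = -3$ ($T{\left(k \right)} = -2 - 1 = -3$)
$q{\left(Q \right)} = 9$ ($q{\left(Q \right)} = \left(-3\right)^{2} = 9$)
$b = -18$ ($b = 9 \left(-2\right) = -18$)
$\left(6 + b\right)^{2} = \left(6 - 18\right)^{2} = \left(-12\right)^{2} = 144$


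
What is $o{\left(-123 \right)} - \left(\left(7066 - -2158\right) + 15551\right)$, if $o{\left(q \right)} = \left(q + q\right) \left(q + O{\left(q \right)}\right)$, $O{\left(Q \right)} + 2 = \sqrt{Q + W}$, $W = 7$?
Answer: $5975 - 492 i \sqrt{29} \approx 5975.0 - 2649.5 i$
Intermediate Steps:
$O{\left(Q \right)} = -2 + \sqrt{7 + Q}$ ($O{\left(Q \right)} = -2 + \sqrt{Q + 7} = -2 + \sqrt{7 + Q}$)
$o{\left(q \right)} = 2 q \left(-2 + q + \sqrt{7 + q}\right)$ ($o{\left(q \right)} = \left(q + q\right) \left(q + \left(-2 + \sqrt{7 + q}\right)\right) = 2 q \left(-2 + q + \sqrt{7 + q}\right)$)
$o{\left(-123 \right)} - \left(\left(7066 - -2158\right) + 15551\right) = 2 \left(-123\right) \left(-2 - 123 + \sqrt{7 - 123}\right) - \left(\left(7066 - -2158\right) + 15551\right) = 2 \left(-123\right) \left(-2 - 123 + \sqrt{-116}\right) - \left(\left(7066 + 2158\right) + 15551\right) = 2 \left(-123\right) \left(-2 - 123 + 2 i \sqrt{29}\right) - \left(9224 + 15551\right) = 2 \left(-123\right) \left(-125 + 2 i \sqrt{29}\right) - 24775 = \left(30750 - 492 i \sqrt{29}\right) - 24775 = 5975 - 492 i \sqrt{29}$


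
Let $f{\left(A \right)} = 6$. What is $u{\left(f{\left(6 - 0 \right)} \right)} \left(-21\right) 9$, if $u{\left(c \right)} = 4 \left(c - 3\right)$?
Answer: $-2268$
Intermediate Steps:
$u{\left(c \right)} = -12 + 4 c$ ($u{\left(c \right)} = 4 \left(-3 + c\right) = -12 + 4 c$)
$u{\left(f{\left(6 - 0 \right)} \right)} \left(-21\right) 9 = \left(-12 + 4 \cdot 6\right) \left(-21\right) 9 = \left(-12 + 24\right) \left(-21\right) 9 = 12 \left(-21\right) 9 = \left(-252\right) 9 = -2268$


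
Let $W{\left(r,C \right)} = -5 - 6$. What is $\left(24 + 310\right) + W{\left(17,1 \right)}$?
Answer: $323$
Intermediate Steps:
$W{\left(r,C \right)} = -11$
$\left(24 + 310\right) + W{\left(17,1 \right)} = \left(24 + 310\right) - 11 = 334 - 11 = 323$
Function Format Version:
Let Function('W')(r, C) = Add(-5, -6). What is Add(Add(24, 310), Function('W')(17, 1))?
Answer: 323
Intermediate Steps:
Function('W')(r, C) = -11
Add(Add(24, 310), Function('W')(17, 1)) = Add(Add(24, 310), -11) = Add(334, -11) = 323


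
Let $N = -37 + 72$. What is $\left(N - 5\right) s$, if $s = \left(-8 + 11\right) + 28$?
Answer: $930$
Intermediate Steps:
$N = 35$
$s = 31$ ($s = 3 + 28 = 31$)
$\left(N - 5\right) s = \left(35 - 5\right) 31 = 30 \cdot 31 = 930$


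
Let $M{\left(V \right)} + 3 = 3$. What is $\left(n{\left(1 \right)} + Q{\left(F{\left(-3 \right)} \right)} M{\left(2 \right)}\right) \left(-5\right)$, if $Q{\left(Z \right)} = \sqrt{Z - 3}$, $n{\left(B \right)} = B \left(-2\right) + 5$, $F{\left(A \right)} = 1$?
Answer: $-15$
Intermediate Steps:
$M{\left(V \right)} = 0$ ($M{\left(V \right)} = -3 + 3 = 0$)
$n{\left(B \right)} = 5 - 2 B$ ($n{\left(B \right)} = - 2 B + 5 = 5 - 2 B$)
$Q{\left(Z \right)} = \sqrt{-3 + Z}$
$\left(n{\left(1 \right)} + Q{\left(F{\left(-3 \right)} \right)} M{\left(2 \right)}\right) \left(-5\right) = \left(\left(5 - 2\right) + \sqrt{-3 + 1} \cdot 0\right) \left(-5\right) = \left(\left(5 - 2\right) + \sqrt{-2} \cdot 0\right) \left(-5\right) = \left(3 + i \sqrt{2} \cdot 0\right) \left(-5\right) = \left(3 + 0\right) \left(-5\right) = 3 \left(-5\right) = -15$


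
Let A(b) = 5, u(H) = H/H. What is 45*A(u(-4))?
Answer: 225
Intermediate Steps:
u(H) = 1
45*A(u(-4)) = 45*5 = 225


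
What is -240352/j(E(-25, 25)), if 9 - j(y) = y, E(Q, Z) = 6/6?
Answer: -30044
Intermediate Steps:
E(Q, Z) = 1 (E(Q, Z) = 6*(⅙) = 1)
j(y) = 9 - y
-240352/j(E(-25, 25)) = -240352/(9 - 1*1) = -240352/(9 - 1) = -240352/8 = -240352*⅛ = -30044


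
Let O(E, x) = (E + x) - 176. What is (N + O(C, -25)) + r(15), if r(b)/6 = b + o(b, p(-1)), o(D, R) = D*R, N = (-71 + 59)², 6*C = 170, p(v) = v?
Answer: -86/3 ≈ -28.667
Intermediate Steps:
C = 85/3 (C = (⅙)*170 = 85/3 ≈ 28.333)
O(E, x) = -176 + E + x
N = 144 (N = (-12)² = 144)
r(b) = 0 (r(b) = 6*(b + b*(-1)) = 6*(b - b) = 6*0 = 0)
(N + O(C, -25)) + r(15) = (144 + (-176 + 85/3 - 25)) + 0 = (144 - 518/3) + 0 = -86/3 + 0 = -86/3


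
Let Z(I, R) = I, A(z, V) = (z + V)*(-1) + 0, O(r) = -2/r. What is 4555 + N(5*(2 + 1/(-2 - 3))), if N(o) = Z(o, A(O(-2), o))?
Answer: 4564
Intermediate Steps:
A(z, V) = -V - z (A(z, V) = (V + z)*(-1) + 0 = (-V - z) + 0 = -V - z)
N(o) = o
4555 + N(5*(2 + 1/(-2 - 3))) = 4555 + 5*(2 + 1/(-2 - 3)) = 4555 + 5*(2 + 1/(-5)) = 4555 + 5*(2 - ⅕) = 4555 + 5*(9/5) = 4555 + 9 = 4564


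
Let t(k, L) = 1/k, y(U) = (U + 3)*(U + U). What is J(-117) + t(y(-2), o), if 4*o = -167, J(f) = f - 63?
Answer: -721/4 ≈ -180.25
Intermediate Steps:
J(f) = -63 + f
y(U) = 2*U*(3 + U) (y(U) = (3 + U)*(2*U) = 2*U*(3 + U))
o = -167/4 (o = (¼)*(-167) = -167/4 ≈ -41.750)
J(-117) + t(y(-2), o) = (-63 - 117) + 1/(2*(-2)*(3 - 2)) = -180 + 1/(2*(-2)*1) = -180 + 1/(-4) = -180 - ¼ = -721/4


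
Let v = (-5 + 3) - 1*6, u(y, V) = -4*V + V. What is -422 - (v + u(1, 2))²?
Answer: -618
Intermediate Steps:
u(y, V) = -3*V
v = -8 (v = -2 - 6 = -8)
-422 - (v + u(1, 2))² = -422 - (-8 - 3*2)² = -422 - (-8 - 6)² = -422 - 1*(-14)² = -422 - 1*196 = -422 - 196 = -618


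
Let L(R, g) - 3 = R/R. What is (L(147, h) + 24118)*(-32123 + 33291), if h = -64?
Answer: 28174496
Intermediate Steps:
L(R, g) = 4 (L(R, g) = 3 + R/R = 3 + 1 = 4)
(L(147, h) + 24118)*(-32123 + 33291) = (4 + 24118)*(-32123 + 33291) = 24122*1168 = 28174496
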